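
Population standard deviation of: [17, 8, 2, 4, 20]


Mean = 51/5
  (17-51/5)²=1156/25
  (8-51/5)²=121/25
  (2-51/5)²=1681/25
  (4-51/5)²=961/25
  (20-51/5)²=2401/25
Σ(x-μ)² = 1264/5
σ² = (1264/5)/5 = 1264/25

σ = √(1264/25) ≈ 7.1106


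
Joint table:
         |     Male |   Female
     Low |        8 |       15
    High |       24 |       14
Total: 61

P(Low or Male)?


P(Low∨Male) = P(Low) + P(Male) - P(Low∧Male)
= (23 + 32 - 8)/61 = 47/61

P = 47/61 ≈ 77.05%


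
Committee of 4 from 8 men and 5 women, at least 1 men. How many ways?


Count by #men:
  1M,3W: C(8,1)×C(5,3)=80
  2M,2W: C(8,2)×C(5,2)=280
  3M,1W: C(8,3)×C(5,1)=280
  4M,0W: C(8,4)×C(5,0)=70
Total = 710

710


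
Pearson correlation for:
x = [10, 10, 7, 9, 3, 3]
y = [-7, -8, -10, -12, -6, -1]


n=6, Σx=42, Σy=-44, Σxy=-349, Σx²=348, Σy²=394
r = (6×(-349) - 42×(-44))/√((6×348 - 42²)(6×394 - (-44)²))
= -246/√(324×428) = -246/√138672 ≈ -246/372.3869 ≈ -0.6606

r ≈ -0.6606


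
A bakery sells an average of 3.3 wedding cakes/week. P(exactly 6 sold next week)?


Poisson(λ=3.3): P(X=6) = e^(-λ)×λ^k/k!
= e^(-3.3) × 3.3^6 / 6!
≈ 0.0368831674 × 1291.467969 / 720 ≈ 0.066158

P(X=6) ≈ 0.066158 ≈ 6.62%


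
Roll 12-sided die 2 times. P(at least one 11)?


P(no 11)^2 = (11/12)^2 = 121/144
P(≥1) = 1 - 121/144 = 23/144

P = 23/144 ≈ 15.97%


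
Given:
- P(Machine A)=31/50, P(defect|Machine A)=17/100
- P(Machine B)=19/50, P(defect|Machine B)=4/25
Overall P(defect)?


P(B) = Σ P(B|Aᵢ)×P(Aᵢ)
  17/100×31/50 = 527/5000
  4/25×19/50 = 38/625
Sum = 831/5000

P(defect) = 831/5000 ≈ 16.62%


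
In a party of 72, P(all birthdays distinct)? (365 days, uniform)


P(all different) = Π(365-i)/365 for i=0..71
= (365/365)×(364/365)×...×(294/365)
= 0.000547

P ≈ 0.0005 ≈ 0.05%


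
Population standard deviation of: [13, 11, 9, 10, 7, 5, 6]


Mean = 61/7
  (13-61/7)²=900/49
  (11-61/7)²=256/49
  (9-61/7)²=4/49
  (10-61/7)²=81/49
  (7-61/7)²=144/49
  (5-61/7)²=676/49
  (6-61/7)²=361/49
Σ(x-μ)² = 346/7
σ² = (346/7)/7 = 346/49

σ = √(346/49) ≈ 2.6573


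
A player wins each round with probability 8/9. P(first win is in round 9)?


Geometric: P(X=9) = (1-p)^(k-1)×p = (1/9)^8×8/9 = 8/387420489

P(X=9) = 8/387420489 ≈ 0.00%


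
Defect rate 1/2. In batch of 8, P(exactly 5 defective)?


Binomial: P(X=5) = C(8,5)×p^5×(1-p)^3
= 56 × 1/32 × 1/8 = 7/32

P(X=5) = 7/32 ≈ 21.88%


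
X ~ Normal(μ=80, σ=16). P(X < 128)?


z = (128-80)/16 = 3.0
P(Z < 3.0) = 0.9987

P(X < 128) ≈ 0.9987


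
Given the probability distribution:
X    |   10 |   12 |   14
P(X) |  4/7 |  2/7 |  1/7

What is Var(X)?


E[X] = 78/7
E[X²] = 884/7
Var(X) = E[X²] - (E[X])² = 884/7 - 6084/49 = 104/49

Var(X) = 104/49 ≈ 2.1224


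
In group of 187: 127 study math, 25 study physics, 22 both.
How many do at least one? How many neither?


|A∪B| = 127+25-22 = 130
Neither = 187-130 = 57

At least one: 130; Neither: 57


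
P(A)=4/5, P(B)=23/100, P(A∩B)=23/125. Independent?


P(A)×P(B) = 23/125
P(A∩B) = 23/125
Equal ✓ → Independent

Yes, independent


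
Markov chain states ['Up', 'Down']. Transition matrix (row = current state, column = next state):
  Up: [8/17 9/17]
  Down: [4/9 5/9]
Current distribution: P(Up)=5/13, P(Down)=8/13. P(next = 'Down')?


P(next=Down) = Σᵢ P(now=i)×P(i→Down)
= 5/13×9/17 + 8/13×5/9
= 45/221 + 40/117 = 1085/1989

P = 1085/1989 ≈ 0.5455


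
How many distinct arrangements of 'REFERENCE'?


Letters: 9, freq: {'R': 2, 'E': 4, 'F': 1, 'N': 1, 'C': 1}
9!/(2!×4!×1!×1!×1!) = 362880/48 = 7560

7560


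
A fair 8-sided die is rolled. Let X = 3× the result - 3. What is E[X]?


E[die] = (1+8)/2 = 9/2
E[X] = 3×9/2 - 3 = 21/2

E[X] = 21/2


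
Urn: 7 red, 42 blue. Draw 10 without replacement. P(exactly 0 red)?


Hypergeometric: C(7,0)×C(42,10)/C(49,10)
= 1×1471442973/8217822536 = 466089/2603048

P(X=0) = 466089/2603048 ≈ 17.91%


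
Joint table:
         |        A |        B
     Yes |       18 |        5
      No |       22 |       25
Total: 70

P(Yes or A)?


P(Yes∨A) = P(Yes) + P(A) - P(Yes∧A)
= (23 + 40 - 18)/70 = 45/70 = 9/14

P = 9/14 ≈ 64.29%


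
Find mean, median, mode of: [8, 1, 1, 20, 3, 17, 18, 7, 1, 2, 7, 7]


Sorted: [1, 1, 1, 2, 3, 7, 7, 7, 8, 17, 18, 20]
Mean = 92/12 = 23/3
Median = 7
Freq: {8: 1, 1: 3, 20: 1, 3: 1, 17: 1, 18: 1, 7: 3, 2: 1}
Mode: [1, 7]

Mean=23/3, Median=7, Mode=[1, 7]


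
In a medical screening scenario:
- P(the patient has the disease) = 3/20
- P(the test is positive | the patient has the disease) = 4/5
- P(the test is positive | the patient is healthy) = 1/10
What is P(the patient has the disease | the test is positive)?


Using Bayes' theorem:
P(A|B) = P(B|A)·P(A) / P(B)

P(the test is positive) = 4/5 × 3/20 + 1/10 × 17/20
= 3/25 + 17/200 = 41/200

P(the patient has the disease|the test is positive) = (3/25) / (41/200) = 24/41

P(the patient has the disease|the test is positive) = 24/41 ≈ 58.54%


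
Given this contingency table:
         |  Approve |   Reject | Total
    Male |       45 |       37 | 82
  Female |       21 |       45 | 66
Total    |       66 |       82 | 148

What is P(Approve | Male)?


P(Approve | Male) = 45/(45+37) = 45/82

P(Approve|Male) = 45/82 ≈ 54.88%


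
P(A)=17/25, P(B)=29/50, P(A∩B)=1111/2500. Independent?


P(A)×P(B) = 493/1250
P(A∩B) = 1111/2500
Not equal → NOT independent

No, not independent


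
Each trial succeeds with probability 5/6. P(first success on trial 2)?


Geometric: P(X=2) = (1-p)^(k-1)×p = (1/6)^1×5/6 = 5/36

P(X=2) = 5/36 ≈ 13.89%


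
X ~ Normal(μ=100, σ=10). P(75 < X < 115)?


z₁=(75-100)/10=-2.5, z₂=(115-100)/10=1.5
P = Φ(1.5) - Φ(-2.5) = 0.933193 - 0.006210 = 0.926983 ≈ 0.9270

P(75 < X < 115) ≈ 0.9270


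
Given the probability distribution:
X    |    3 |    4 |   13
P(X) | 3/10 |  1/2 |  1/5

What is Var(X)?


E[X] = 11/2
E[X²] = 89/2
Var(X) = E[X²] - (E[X])² = 89/2 - 121/4 = 57/4

Var(X) = 57/4 ≈ 14.2500


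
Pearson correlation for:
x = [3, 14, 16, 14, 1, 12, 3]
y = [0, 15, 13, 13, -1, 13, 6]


n=7, Σx=63, Σy=59, Σxy=773, Σx²=811, Σy²=769
r = (7×773 - 63×59)/√((7×811 - 63²)(7×769 - 59²))
= 1694/√(1708×1902) = 1694/√3248616 ≈ 1694/1802.3917 ≈ 0.9399

r ≈ 0.9399


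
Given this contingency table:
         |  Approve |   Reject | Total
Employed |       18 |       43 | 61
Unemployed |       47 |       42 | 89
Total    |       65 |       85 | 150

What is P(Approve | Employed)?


P(Approve | Employed) = 18/(18+43) = 18/61

P(Approve|Employed) = 18/61 ≈ 29.51%


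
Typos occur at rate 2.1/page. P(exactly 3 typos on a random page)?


Poisson(λ=2.1): P(X=3) = e^(-λ)×λ^k/k!
= e^(-2.1) × 2.1^3 / 3!
≈ 0.1224564283 × 9.261 / 6 ≈ 0.189011

P(X=3) ≈ 0.189011 ≈ 18.90%


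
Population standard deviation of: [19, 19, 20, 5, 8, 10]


Mean = 81/6 = 27/2
  (19-27/2)²=121/4
  (19-27/2)²=121/4
  (20-27/2)²=169/4
  (5-27/2)²=289/4
  (8-27/2)²=121/4
  (10-27/2)²=49/4
Σ(x-μ)² = 435/2
σ² = (435/2)/6 = 145/4

σ = √(145/4) ≈ 6.0208


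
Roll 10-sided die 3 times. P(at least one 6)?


P(no 6)^3 = (9/10)^3 = 729/1000
P(≥1) = 1 - 729/1000 = 271/1000

P = 271/1000 ≈ 27.10%


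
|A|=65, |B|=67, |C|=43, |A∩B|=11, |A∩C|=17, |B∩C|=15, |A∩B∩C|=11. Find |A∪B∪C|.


|A∪B∪C| = 65+67+43-11-17-15+11 = 143

|A∪B∪C| = 143


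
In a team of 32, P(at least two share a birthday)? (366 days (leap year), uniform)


P(all different) = Π(366-i)/366 for i=0..31
= 0.247626
P(match) = 1 - 0.247626 = 0.752374

P ≈ 0.7524 ≈ 75.24%


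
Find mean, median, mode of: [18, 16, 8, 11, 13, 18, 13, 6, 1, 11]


Sorted: [1, 6, 8, 11, 11, 13, 13, 16, 18, 18]
Mean = 115/10 = 23/2
Median = 12
Freq: {18: 2, 16: 1, 8: 1, 11: 2, 13: 2, 6: 1, 1: 1}
Mode: [11, 13, 18]

Mean=23/2, Median=12, Mode=[11, 13, 18]


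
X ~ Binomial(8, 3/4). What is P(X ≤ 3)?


P(X ≤ 3) = Σ P(X=i) for i=0..3
P(X=0) = 1/65536
P(X=1) = 3/8192
P(X=2) = 63/16384
P(X=3) = 189/8192
Sum = 1789/65536

P(X ≤ 3) = 1789/65536 ≈ 2.73%


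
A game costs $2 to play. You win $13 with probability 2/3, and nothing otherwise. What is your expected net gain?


E[gain] = (13-2)×2/3 + (-2)×1/3
= 22/3 - 2/3 = 20/3

Expected net gain = $20/3 ≈ $6.67


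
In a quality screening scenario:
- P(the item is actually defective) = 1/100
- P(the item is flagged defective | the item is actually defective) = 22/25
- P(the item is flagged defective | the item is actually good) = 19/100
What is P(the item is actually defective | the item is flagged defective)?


Using Bayes' theorem:
P(A|B) = P(B|A)·P(A) / P(B)

P(the item is flagged defective) = 22/25 × 1/100 + 19/100 × 99/100
= 11/1250 + 1881/10000 = 1969/10000

P(the item is actually defective|the item is flagged defective) = (11/1250) / (1969/10000) = 8/179

P(the item is actually defective|the item is flagged defective) = 8/179 ≈ 4.47%


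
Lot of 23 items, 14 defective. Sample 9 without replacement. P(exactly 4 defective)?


Hypergeometric: C(14,4)×C(9,5)/C(23,9)
= 1001×126/817190 = 5733/37145

P(X=4) = 5733/37145 ≈ 15.43%


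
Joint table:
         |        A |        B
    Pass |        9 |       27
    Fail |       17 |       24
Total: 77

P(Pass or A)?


P(Pass∨A) = P(Pass) + P(A) - P(Pass∧A)
= (36 + 26 - 9)/77 = 53/77

P = 53/77 ≈ 68.83%


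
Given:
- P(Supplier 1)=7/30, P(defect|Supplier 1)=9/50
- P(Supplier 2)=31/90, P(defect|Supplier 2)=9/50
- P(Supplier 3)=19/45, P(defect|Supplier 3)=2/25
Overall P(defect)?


P(B) = Σ P(B|Aᵢ)×P(Aᵢ)
  9/50×7/30 = 21/500
  9/50×31/90 = 31/500
  2/25×19/45 = 38/1125
Sum = 31/225

P(defect) = 31/225 ≈ 13.78%


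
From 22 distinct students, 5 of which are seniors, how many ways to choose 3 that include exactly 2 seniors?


Choose 2 of the 5 seniors and 1 of the other 17 students:
C(5,2)×C(17,1) = 10×17 = 170

170


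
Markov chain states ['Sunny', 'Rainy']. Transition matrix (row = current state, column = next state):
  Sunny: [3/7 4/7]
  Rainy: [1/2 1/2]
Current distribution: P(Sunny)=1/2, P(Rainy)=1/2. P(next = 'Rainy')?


P(next=Rainy) = Σᵢ P(now=i)×P(i→Rainy)
= 1/2×4/7 + 1/2×1/2
= 2/7 + 1/4 = 15/28

P = 15/28 ≈ 0.5357


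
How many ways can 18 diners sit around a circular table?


Circular arrangements of 18 distinct objects: fix one position to break rotational symmetry.
(n-1)! = 17! = 355687428096000

355687428096000


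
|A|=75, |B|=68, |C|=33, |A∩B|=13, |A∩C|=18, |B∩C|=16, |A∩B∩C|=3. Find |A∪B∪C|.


|A∪B∪C| = 75+68+33-13-18-16+3 = 132

|A∪B∪C| = 132


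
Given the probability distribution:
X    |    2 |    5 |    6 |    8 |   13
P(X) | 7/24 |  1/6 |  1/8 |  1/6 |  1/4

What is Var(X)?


E[X] = 27/4
E[X²] = 251/4
Var(X) = E[X²] - (E[X])² = 251/4 - 729/16 = 275/16

Var(X) = 275/16 ≈ 17.1875


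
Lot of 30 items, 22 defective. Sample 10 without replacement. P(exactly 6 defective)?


Hypergeometric: C(22,6)×C(8,4)/C(30,10)
= 74613×70/30045015 = 4522/26013

P(X=6) = 4522/26013 ≈ 17.38%


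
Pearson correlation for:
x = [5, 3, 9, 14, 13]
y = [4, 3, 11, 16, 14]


n=5, Σx=44, Σy=48, Σxy=534, Σx²=480, Σy²=598
r = (5×534 - 44×48)/√((5×480 - 44²)(5×598 - 48²))
= 558/√(464×686) = 558/√318304 ≈ 558/564.1844 ≈ 0.9890

r ≈ 0.9890


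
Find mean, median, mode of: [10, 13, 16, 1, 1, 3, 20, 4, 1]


Sorted: [1, 1, 1, 3, 4, 10, 13, 16, 20]
Mean = 69/9 = 23/3
Median = 4
Freq: {10: 1, 13: 1, 16: 1, 1: 3, 3: 1, 20: 1, 4: 1}
Mode: [1]

Mean=23/3, Median=4, Mode=1


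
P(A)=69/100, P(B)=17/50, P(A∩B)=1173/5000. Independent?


P(A)×P(B) = 1173/5000
P(A∩B) = 1173/5000
Equal ✓ → Independent

Yes, independent


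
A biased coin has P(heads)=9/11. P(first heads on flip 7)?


Geometric: P(X=7) = (1-p)^(k-1)×p = (2/11)^6×9/11 = 576/19487171

P(X=7) = 576/19487171 ≈ 0.00%


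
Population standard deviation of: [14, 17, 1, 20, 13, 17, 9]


Mean = 91/7 = 13
  (14-13)²=1
  (17-13)²=16
  (1-13)²=144
  (20-13)²=49
  (13-13)²=0
  (17-13)²=16
  (9-13)²=16
Σ(x-μ)² = 242
σ² = 242/7

σ = √(242/7) ≈ 5.8797


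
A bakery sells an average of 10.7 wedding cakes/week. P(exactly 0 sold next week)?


Poisson(λ=10.7): P(X=0) = e^(-λ)×λ^k/k!
= e^(-10.7) × 10.7^0 / 0!
≈ 2.254493791e-05 × 1 / 1 ≈ 0.000023

P(X=0) ≈ 0.000023 ≈ 0.00%


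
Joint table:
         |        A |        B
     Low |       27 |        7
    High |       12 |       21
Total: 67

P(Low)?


P(Low) = (27+7)/67 = 34/67

P(Low) = 34/67 ≈ 50.75%


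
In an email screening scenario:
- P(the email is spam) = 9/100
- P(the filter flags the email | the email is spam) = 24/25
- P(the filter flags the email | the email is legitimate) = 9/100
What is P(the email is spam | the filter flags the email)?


Using Bayes' theorem:
P(A|B) = P(B|A)·P(A) / P(B)

P(the filter flags the email) = 24/25 × 9/100 + 9/100 × 91/100
= 54/625 + 819/10000 = 1683/10000

P(the email is spam|the filter flags the email) = (54/625) / (1683/10000) = 96/187

P(the email is spam|the filter flags the email) = 96/187 ≈ 51.34%


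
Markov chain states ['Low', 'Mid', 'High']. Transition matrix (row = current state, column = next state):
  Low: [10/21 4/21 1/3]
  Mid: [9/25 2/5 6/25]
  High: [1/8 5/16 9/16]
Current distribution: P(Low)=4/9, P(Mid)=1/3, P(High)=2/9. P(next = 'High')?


P(next=High) = Σᵢ P(now=i)×P(i→High)
= 4/9×1/3 + 1/3×6/25 + 2/9×9/16
= 4/27 + 2/25 + 1/8 = 1907/5400

P = 1907/5400 ≈ 0.3531


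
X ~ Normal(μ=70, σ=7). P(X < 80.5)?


z = (80.5-70)/7 = 1.5
P(Z < 1.5) = 0.9332

P(X < 80.5) ≈ 0.9332


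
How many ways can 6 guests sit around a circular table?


Circular arrangements of 6 distinct objects: fix one position to break rotational symmetry.
(n-1)! = 5! = 120

120


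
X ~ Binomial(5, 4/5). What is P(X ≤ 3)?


P(X ≤ 3) = Σ P(X=i) for i=0..3
P(X=0) = 1/3125
P(X=1) = 4/625
P(X=2) = 32/625
P(X=3) = 128/625
Sum = 821/3125

P(X ≤ 3) = 821/3125 ≈ 26.27%


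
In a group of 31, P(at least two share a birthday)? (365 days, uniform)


P(all different) = Π(365-i)/365 for i=0..30
= 0.269545
P(match) = 1 - 0.269545 = 0.730455

P ≈ 0.7305 ≈ 73.05%


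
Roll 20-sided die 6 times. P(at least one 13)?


P(no 13)^6 = (19/20)^6 = 47045881/64000000
P(≥1) = 1 - 47045881/64000000 = 16954119/64000000

P = 16954119/64000000 ≈ 26.49%


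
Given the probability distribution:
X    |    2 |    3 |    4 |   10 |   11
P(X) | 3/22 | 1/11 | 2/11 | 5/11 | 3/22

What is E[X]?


E[X] = Σ x·P(X=x)
= (2)×(3/22) + (3)×(1/11) + (4)×(2/11) + (10)×(5/11) + (11)×(3/22)
= 161/22

E[X] = 161/22


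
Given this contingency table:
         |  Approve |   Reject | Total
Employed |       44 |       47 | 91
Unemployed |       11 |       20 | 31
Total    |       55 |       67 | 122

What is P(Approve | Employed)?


P(Approve | Employed) = 44/(44+47) = 44/91

P(Approve|Employed) = 44/91 ≈ 48.35%


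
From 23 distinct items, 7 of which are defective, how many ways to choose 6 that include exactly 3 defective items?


Choose 3 of the 7 defective items and 3 of the other 16 items:
C(7,3)×C(16,3) = 35×560 = 19600

19600


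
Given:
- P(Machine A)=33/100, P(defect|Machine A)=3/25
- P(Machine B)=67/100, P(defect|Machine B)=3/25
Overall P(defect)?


P(B) = Σ P(B|Aᵢ)×P(Aᵢ)
  3/25×33/100 = 99/2500
  3/25×67/100 = 201/2500
Sum = 3/25

P(defect) = 3/25 ≈ 12.00%


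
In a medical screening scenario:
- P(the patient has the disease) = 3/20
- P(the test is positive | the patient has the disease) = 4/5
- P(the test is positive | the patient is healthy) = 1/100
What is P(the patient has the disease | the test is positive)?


Using Bayes' theorem:
P(A|B) = P(B|A)·P(A) / P(B)

P(the test is positive) = 4/5 × 3/20 + 1/100 × 17/20
= 3/25 + 17/2000 = 257/2000

P(the patient has the disease|the test is positive) = (3/25) / (257/2000) = 240/257

P(the patient has the disease|the test is positive) = 240/257 ≈ 93.39%


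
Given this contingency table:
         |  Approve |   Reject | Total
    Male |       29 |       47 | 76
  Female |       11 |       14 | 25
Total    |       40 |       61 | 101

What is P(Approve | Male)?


P(Approve | Male) = 29/(29+47) = 29/76

P(Approve|Male) = 29/76 ≈ 38.16%


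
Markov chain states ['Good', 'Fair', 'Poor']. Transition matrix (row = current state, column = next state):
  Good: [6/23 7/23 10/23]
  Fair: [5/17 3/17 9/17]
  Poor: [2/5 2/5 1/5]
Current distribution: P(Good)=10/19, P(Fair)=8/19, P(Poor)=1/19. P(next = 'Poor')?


P(next=Poor) = Σᵢ P(now=i)×P(i→Poor)
= 10/19×10/23 + 8/19×9/17 + 1/19×1/5
= 100/437 + 72/323 + 1/95 = 17171/37145

P = 17171/37145 ≈ 0.4623


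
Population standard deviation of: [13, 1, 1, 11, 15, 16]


Mean = 57/6 = 19/2
  (13-19/2)²=49/4
  (1-19/2)²=289/4
  (1-19/2)²=289/4
  (11-19/2)²=9/4
  (15-19/2)²=121/4
  (16-19/2)²=169/4
Σ(x-μ)² = 463/2
σ² = (463/2)/6 = 463/12

σ = √(463/12) ≈ 6.2115


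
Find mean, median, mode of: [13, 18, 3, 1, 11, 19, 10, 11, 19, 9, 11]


Sorted: [1, 3, 9, 10, 11, 11, 11, 13, 18, 19, 19]
Mean = 125/11
Median = 11
Freq: {13: 1, 18: 1, 3: 1, 1: 1, 11: 3, 19: 2, 10: 1, 9: 1}
Mode: [11]

Mean=125/11, Median=11, Mode=11


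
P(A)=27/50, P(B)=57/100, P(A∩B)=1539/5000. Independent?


P(A)×P(B) = 1539/5000
P(A∩B) = 1539/5000
Equal ✓ → Independent

Yes, independent


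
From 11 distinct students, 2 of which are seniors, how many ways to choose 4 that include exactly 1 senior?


Choose 1 of the 2 seniors and 3 of the other 9 students:
C(2,1)×C(9,3) = 2×84 = 168

168


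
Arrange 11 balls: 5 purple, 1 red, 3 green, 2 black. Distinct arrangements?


11!/(5!×1!×3!×2!) = 27720

27720


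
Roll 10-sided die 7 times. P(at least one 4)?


P(no 4)^7 = (9/10)^7 = 4782969/10000000
P(≥1) = 1 - 4782969/10000000 = 5217031/10000000

P = 5217031/10000000 ≈ 52.17%


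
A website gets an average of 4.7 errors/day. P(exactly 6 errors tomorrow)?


Poisson(λ=4.7): P(X=6) = e^(-λ)×λ^k/k!
= e^(-4.7) × 4.7^6 / 6!
≈ 0.009095277102 × 10779.215329 / 720 ≈ 0.136167

P(X=6) ≈ 0.136167 ≈ 13.62%


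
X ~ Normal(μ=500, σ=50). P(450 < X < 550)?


z₁=(450-500)/50=-1.0, z₂=(550-500)/50=1.0
P = Φ(1.0) - Φ(-1.0) = 0.841345 - 0.158655 = 0.682690 ≈ 0.6827

P(450 < X < 550) ≈ 0.6827


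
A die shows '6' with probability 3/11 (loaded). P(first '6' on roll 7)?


Geometric: P(X=7) = (1-p)^(k-1)×p = (8/11)^6×3/11 = 786432/19487171

P(X=7) = 786432/19487171 ≈ 4.04%


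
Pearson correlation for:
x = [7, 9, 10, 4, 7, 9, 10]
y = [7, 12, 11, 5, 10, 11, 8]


n=7, Σx=56, Σy=64, Σxy=536, Σx²=476, Σy²=624
r = (7×536 - 56×64)/√((7×476 - 56²)(7×624 - 64²))
= 168/√(196×272) = 168/√53312 ≈ 168/230.8939 ≈ 0.7276

r ≈ 0.7276


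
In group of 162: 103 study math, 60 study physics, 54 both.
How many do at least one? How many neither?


|A∪B| = 103+60-54 = 109
Neither = 162-109 = 53

At least one: 109; Neither: 53


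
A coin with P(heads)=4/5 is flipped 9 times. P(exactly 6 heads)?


Binomial: P(X=6) = C(9,6)×p^6×(1-p)^3
= 84 × 4096/15625 × 1/125 = 344064/1953125

P(X=6) = 344064/1953125 ≈ 17.62%


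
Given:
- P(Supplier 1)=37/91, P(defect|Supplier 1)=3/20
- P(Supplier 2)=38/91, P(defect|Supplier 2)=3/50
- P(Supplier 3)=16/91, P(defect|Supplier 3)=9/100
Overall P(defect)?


P(B) = Σ P(B|Aᵢ)×P(Aᵢ)
  3/20×37/91 = 111/1820
  3/50×38/91 = 57/2275
  9/100×16/91 = 36/2275
Sum = 927/9100

P(defect) = 927/9100 ≈ 10.19%


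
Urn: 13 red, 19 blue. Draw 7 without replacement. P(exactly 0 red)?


Hypergeometric: C(13,0)×C(19,7)/C(32,7)
= 1×50388/3365856 = 323/21576

P(X=0) = 323/21576 ≈ 1.50%


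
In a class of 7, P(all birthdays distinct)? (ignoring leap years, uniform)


P(all different) = Π(365-i)/365 for i=0..6
= (365/365)×(364/365)×...×(359/365)
= 0.943764

P ≈ 0.9438 ≈ 94.38%


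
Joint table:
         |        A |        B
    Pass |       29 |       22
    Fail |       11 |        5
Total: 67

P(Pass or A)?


P(Pass∨A) = P(Pass) + P(A) - P(Pass∧A)
= (51 + 40 - 29)/67 = 62/67

P = 62/67 ≈ 92.54%


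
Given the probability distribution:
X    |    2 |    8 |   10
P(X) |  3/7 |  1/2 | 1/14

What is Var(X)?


E[X] = 39/7
E[X²] = 286/7
Var(X) = E[X²] - (E[X])² = 286/7 - 1521/49 = 481/49

Var(X) = 481/49 ≈ 9.8163


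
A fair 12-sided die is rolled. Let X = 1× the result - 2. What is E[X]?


E[die] = (1+12)/2 = 13/2
E[X] = 1×13/2 - 2 = 9/2

E[X] = 9/2


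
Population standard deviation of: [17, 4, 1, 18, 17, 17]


Mean = 74/6 = 37/3
  (17-37/3)²=196/9
  (4-37/3)²=625/9
  (1-37/3)²=1156/9
  (18-37/3)²=289/9
  (17-37/3)²=196/9
  (17-37/3)²=196/9
Σ(x-μ)² = 886/3
σ² = (886/3)/6 = 443/9

σ = √(443/9) ≈ 7.0159


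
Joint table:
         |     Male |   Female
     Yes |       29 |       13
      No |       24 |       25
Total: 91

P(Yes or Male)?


P(Yes∨Male) = P(Yes) + P(Male) - P(Yes∧Male)
= (42 + 53 - 29)/91 = 66/91

P = 66/91 ≈ 72.53%


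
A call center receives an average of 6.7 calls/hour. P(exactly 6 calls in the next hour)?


Poisson(λ=6.7): P(X=6) = e^(-λ)×λ^k/k!
= e^(-6.7) × 6.7^6 / 6!
≈ 0.001230911903 × 90458.382169 / 720 ≈ 0.154648

P(X=6) ≈ 0.154648 ≈ 15.46%


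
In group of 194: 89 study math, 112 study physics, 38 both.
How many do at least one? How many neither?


|A∪B| = 89+112-38 = 163
Neither = 194-163 = 31

At least one: 163; Neither: 31


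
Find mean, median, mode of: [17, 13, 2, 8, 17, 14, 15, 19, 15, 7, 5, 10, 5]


Sorted: [2, 5, 5, 7, 8, 10, 13, 14, 15, 15, 17, 17, 19]
Mean = 147/13
Median = 13
Freq: {17: 2, 13: 1, 2: 1, 8: 1, 14: 1, 15: 2, 19: 1, 7: 1, 5: 2, 10: 1}
Mode: [5, 15, 17]

Mean=147/13, Median=13, Mode=[5, 15, 17]


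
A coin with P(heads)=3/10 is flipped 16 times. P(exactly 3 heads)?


Binomial: P(X=3) = C(16,3)×p^3×(1-p)^13
= 560 × 27/1000 × 96889010407/10000000000000 = 18312022966923/125000000000000

P(X=3) = 18312022966923/125000000000000 ≈ 14.65%


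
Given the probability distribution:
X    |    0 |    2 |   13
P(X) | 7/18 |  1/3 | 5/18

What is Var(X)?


E[X] = 77/18
E[X²] = 869/18
Var(X) = E[X²] - (E[X])² = 869/18 - 5929/324 = 9713/324

Var(X) = 9713/324 ≈ 29.9784


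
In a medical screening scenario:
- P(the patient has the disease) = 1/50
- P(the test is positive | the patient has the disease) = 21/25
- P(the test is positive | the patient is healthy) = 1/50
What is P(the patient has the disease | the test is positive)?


Using Bayes' theorem:
P(A|B) = P(B|A)·P(A) / P(B)

P(the test is positive) = 21/25 × 1/50 + 1/50 × 49/50
= 21/1250 + 49/2500 = 91/2500

P(the patient has the disease|the test is positive) = (21/1250) / (91/2500) = 6/13

P(the patient has the disease|the test is positive) = 6/13 ≈ 46.15%


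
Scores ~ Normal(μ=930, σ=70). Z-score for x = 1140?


z = (x - μ)/σ = (1140 - 930)/70 = 3.0

z = 3.0


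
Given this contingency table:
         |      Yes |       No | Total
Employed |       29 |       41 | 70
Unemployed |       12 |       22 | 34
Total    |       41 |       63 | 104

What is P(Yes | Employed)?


P(Yes | Employed) = 29/(29+41) = 29/70

P(Yes|Employed) = 29/70 ≈ 41.43%


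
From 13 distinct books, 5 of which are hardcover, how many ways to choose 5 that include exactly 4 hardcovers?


Choose 4 of the 5 hardcovers and 1 of the other 8 books:
C(5,4)×C(8,1) = 5×8 = 40

40


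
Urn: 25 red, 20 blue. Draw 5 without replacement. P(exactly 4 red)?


Hypergeometric: C(25,4)×C(20,1)/C(45,5)
= 12650×20/1221759 = 23000/111069

P(X=4) = 23000/111069 ≈ 20.71%


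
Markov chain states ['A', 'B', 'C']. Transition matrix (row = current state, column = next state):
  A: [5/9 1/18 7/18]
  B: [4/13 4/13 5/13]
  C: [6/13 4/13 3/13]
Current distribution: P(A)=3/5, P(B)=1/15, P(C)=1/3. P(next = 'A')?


P(next=A) = Σᵢ P(now=i)×P(i→A)
= 3/5×5/9 + 1/15×4/13 + 1/3×6/13
= 1/3 + 4/195 + 2/13 = 33/65

P = 33/65 ≈ 0.5077


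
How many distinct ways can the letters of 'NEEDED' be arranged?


Letters: 6, freq: {'N': 1, 'E': 3, 'D': 2}
6!/(1!×3!×2!) = 720/12 = 60

60


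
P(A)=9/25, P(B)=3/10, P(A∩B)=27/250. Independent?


P(A)×P(B) = 27/250
P(A∩B) = 27/250
Equal ✓ → Independent

Yes, independent


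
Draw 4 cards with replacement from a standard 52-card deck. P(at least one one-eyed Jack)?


P(not a one-eyed Jack) = 50/52 = 25/26
P(none in 4 draws) = (25/26)^4 = 390625/456976
P(≥1 one-eyed Jack) = 1 - 390625/456976 = 66351/456976

P = 66351/456976 ≈ 14.52%


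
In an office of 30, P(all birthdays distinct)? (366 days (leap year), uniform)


P(all different) = Π(366-i)/366 for i=0..29
= (366/366)×(365/366)×...×(337/366)
= 0.294697

P ≈ 0.2947 ≈ 29.47%


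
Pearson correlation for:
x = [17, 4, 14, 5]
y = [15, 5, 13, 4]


n=4, Σx=40, Σy=37, Σxy=477, Σx²=526, Σy²=435
r = (4×477 - 40×37)/√((4×526 - 40²)(4×435 - 37²))
= 428/√(504×371) = 428/√186984 ≈ 428/432.4165 ≈ 0.9898

r ≈ 0.9898


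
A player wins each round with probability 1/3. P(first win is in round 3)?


Geometric: P(X=3) = (1-p)^(k-1)×p = (2/3)^2×1/3 = 4/27

P(X=3) = 4/27 ≈ 14.81%


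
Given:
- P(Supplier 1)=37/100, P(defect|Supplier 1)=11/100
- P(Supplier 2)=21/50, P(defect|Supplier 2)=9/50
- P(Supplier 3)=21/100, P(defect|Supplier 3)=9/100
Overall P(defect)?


P(B) = Σ P(B|Aᵢ)×P(Aᵢ)
  11/100×37/100 = 407/10000
  9/50×21/50 = 189/2500
  9/100×21/100 = 189/10000
Sum = 169/1250

P(defect) = 169/1250 ≈ 13.52%


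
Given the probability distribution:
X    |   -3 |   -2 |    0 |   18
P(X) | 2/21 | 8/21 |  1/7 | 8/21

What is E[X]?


E[X] = Σ x·P(X=x)
= (-3)×(2/21) + (-2)×(8/21) + (0)×(1/7) + (18)×(8/21)
= 122/21

E[X] = 122/21


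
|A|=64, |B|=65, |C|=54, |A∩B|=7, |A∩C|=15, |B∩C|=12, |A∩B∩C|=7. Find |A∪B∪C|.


|A∪B∪C| = 64+65+54-7-15-12+7 = 156

|A∪B∪C| = 156


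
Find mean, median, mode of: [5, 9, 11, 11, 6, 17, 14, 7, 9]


Sorted: [5, 6, 7, 9, 9, 11, 11, 14, 17]
Mean = 89/9
Median = 9
Freq: {5: 1, 9: 2, 11: 2, 6: 1, 17: 1, 14: 1, 7: 1}
Mode: [9, 11]

Mean=89/9, Median=9, Mode=[9, 11]


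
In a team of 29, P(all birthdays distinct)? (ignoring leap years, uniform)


P(all different) = Π(365-i)/365 for i=0..28
= (365/365)×(364/365)×...×(337/365)
= 0.319031

P ≈ 0.3190 ≈ 31.90%


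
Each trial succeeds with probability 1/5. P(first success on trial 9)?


Geometric: P(X=9) = (1-p)^(k-1)×p = (4/5)^8×1/5 = 65536/1953125

P(X=9) = 65536/1953125 ≈ 3.36%


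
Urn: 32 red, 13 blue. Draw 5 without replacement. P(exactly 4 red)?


Hypergeometric: C(32,4)×C(13,1)/C(45,5)
= 35960×13/1221759 = 467480/1221759

P(X=4) = 467480/1221759 ≈ 38.26%


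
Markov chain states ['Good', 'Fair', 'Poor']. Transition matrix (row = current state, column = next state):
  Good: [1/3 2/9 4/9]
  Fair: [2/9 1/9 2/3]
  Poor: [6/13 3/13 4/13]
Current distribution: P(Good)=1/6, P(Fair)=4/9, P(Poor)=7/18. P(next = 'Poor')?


P(next=Poor) = Σᵢ P(now=i)×P(i→Poor)
= 1/6×4/9 + 4/9×2/3 + 7/18×4/13
= 2/27 + 8/27 + 14/117 = 172/351

P = 172/351 ≈ 0.4900


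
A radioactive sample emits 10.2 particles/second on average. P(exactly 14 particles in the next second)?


Poisson(λ=10.2): P(X=14) = e^(-λ)×λ^k/k!
= e^(-10.2) × 10.2^14 / 14!
≈ 3.717031868e-05 × 1.31947876306e+14 / 87178291200 ≈ 0.056259

P(X=14) ≈ 0.056259 ≈ 5.63%


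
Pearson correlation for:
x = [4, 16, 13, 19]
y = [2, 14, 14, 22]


n=4, Σx=52, Σy=52, Σxy=832, Σx²=802, Σy²=880
r = (4×832 - 52×52)/√((4×802 - 52²)(4×880 - 52²))
= 624/√(504×816) = 624/√411264 ≈ 624/641.2987 ≈ 0.9730

r ≈ 0.9730


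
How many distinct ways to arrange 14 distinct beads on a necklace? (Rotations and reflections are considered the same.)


Free circular arrangements: rotations and reflections both identified.
(n-1)!/2 = 13!/2 = 6227020800/2 = 3113510400

3113510400


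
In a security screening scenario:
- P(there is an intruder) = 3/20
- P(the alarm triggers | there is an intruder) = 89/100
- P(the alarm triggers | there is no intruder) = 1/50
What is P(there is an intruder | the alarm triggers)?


Using Bayes' theorem:
P(A|B) = P(B|A)·P(A) / P(B)

P(the alarm triggers) = 89/100 × 3/20 + 1/50 × 17/20
= 267/2000 + 17/1000 = 301/2000

P(there is an intruder|the alarm triggers) = (267/2000) / (301/2000) = 267/301

P(there is an intruder|the alarm triggers) = 267/301 ≈ 88.70%


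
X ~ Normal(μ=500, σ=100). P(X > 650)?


z = (650-500)/100 = 1.5
P(X > 650) = 1 - P(Z ≤ 1.5) = 1 - 0.9332 = 0.0668

P(X > 650) ≈ 0.0668


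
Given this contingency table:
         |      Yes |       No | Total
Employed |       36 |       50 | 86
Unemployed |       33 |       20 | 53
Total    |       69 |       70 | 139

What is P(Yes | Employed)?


P(Yes | Employed) = 36/(36+50) = 36/86 = 18/43

P(Yes|Employed) = 18/43 ≈ 41.86%


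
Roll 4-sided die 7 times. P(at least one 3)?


P(no 3)^7 = (3/4)^7 = 2187/16384
P(≥1) = 1 - 2187/16384 = 14197/16384

P = 14197/16384 ≈ 86.65%


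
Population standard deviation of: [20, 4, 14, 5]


Mean = 43/4
  (20-43/4)²=1369/16
  (4-43/4)²=729/16
  (14-43/4)²=169/16
  (5-43/4)²=529/16
Σ(x-μ)² = 699/4
σ² = (699/4)/4 = 699/16

σ = √(699/16) ≈ 6.6097


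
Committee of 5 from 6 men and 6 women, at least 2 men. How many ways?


Count by #men:
  2M,3W: C(6,2)×C(6,3)=300
  3M,2W: C(6,3)×C(6,2)=300
  4M,1W: C(6,4)×C(6,1)=90
  5M,0W: C(6,5)×C(6,0)=6
Total = 696

696


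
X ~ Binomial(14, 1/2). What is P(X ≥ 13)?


P(X ≥ 13) = Σ P(X=i) for i=13..14
P(X=13) = 7/8192
P(X=14) = 1/16384
Sum = 15/16384

P(X ≥ 13) = 15/16384 ≈ 0.09%


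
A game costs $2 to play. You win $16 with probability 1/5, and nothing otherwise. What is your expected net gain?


E[gain] = (16-2)×1/5 + (-2)×4/5
= 14/5 - 8/5 = 6/5

Expected net gain = $6/5 ≈ $1.20


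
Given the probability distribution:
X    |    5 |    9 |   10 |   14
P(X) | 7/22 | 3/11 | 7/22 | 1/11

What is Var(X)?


E[X] = 17/2
E[X²] = 1753/22
Var(X) = E[X²] - (E[X])² = 1753/22 - 289/4 = 327/44

Var(X) = 327/44 ≈ 7.4318


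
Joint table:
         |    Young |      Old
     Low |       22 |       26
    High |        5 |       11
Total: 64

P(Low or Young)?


P(Low∨Young) = P(Low) + P(Young) - P(Low∧Young)
= (48 + 27 - 22)/64 = 53/64

P = 53/64 ≈ 82.81%


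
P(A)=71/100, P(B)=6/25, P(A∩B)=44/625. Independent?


P(A)×P(B) = 213/1250
P(A∩B) = 44/625
Not equal → NOT independent

No, not independent


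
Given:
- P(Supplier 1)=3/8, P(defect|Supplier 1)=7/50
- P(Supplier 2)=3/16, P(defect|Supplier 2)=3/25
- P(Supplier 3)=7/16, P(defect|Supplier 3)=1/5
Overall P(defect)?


P(B) = Σ P(B|Aᵢ)×P(Aᵢ)
  7/50×3/8 = 21/400
  3/25×3/16 = 9/400
  1/5×7/16 = 7/80
Sum = 13/80

P(defect) = 13/80 ≈ 16.25%


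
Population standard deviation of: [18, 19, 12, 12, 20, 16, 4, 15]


Mean = 116/8 = 29/2
  (18-29/2)²=49/4
  (19-29/2)²=81/4
  (12-29/2)²=25/4
  (12-29/2)²=25/4
  (20-29/2)²=121/4
  (16-29/2)²=9/4
  (4-29/2)²=441/4
  (15-29/2)²=1/4
Σ(x-μ)² = 188
σ² = 188/8 = 47/2

σ = √(47/2) ≈ 4.8477


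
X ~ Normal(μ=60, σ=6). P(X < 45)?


z = (45-60)/6 = -2.5
P(Z < -2.5) = 0.0062

P(X < 45) ≈ 0.0062


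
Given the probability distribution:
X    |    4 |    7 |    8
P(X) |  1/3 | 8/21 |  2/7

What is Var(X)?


E[X] = 44/7
E[X²] = 296/7
Var(X) = E[X²] - (E[X])² = 296/7 - 1936/49 = 136/49

Var(X) = 136/49 ≈ 2.7755


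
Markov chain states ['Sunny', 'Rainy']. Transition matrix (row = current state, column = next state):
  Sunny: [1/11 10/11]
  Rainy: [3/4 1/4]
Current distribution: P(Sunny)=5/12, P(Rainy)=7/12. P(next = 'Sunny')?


P(next=Sunny) = Σᵢ P(now=i)×P(i→Sunny)
= 5/12×1/11 + 7/12×3/4
= 5/132 + 7/16 = 251/528

P = 251/528 ≈ 0.4754


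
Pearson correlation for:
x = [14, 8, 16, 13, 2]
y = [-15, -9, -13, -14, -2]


n=5, Σx=53, Σy=-53, Σxy=-676, Σx²=689, Σy²=675
r = (5×(-676) - 53×(-53))/√((5×689 - 53²)(5×675 - (-53)²))
= -571/√(636×566) = -571/√359976 ≈ -571/599.9800 ≈ -0.9517

r ≈ -0.9517


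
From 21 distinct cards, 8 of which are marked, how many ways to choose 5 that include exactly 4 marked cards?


Choose 4 of the 8 marked cards and 1 of the other 13 cards:
C(8,4)×C(13,1) = 70×13 = 910

910


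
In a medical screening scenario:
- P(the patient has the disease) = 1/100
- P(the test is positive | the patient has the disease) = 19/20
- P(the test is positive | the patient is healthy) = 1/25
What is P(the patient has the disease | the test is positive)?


Using Bayes' theorem:
P(A|B) = P(B|A)·P(A) / P(B)

P(the test is positive) = 19/20 × 1/100 + 1/25 × 99/100
= 19/2000 + 99/2500 = 491/10000

P(the patient has the disease|the test is positive) = (19/2000) / (491/10000) = 95/491

P(the patient has the disease|the test is positive) = 95/491 ≈ 19.35%


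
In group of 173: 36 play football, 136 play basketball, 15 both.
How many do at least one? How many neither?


|A∪B| = 36+136-15 = 157
Neither = 173-157 = 16

At least one: 157; Neither: 16


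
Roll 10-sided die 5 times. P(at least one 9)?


P(no 9)^5 = (9/10)^5 = 59049/100000
P(≥1) = 1 - 59049/100000 = 40951/100000

P = 40951/100000 ≈ 40.95%


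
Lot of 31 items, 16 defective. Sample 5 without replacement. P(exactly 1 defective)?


Hypergeometric: C(16,1)×C(15,4)/C(31,5)
= 16×1365/169911 = 1040/8091

P(X=1) = 1040/8091 ≈ 12.85%


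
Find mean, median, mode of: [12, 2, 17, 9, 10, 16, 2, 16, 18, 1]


Sorted: [1, 2, 2, 9, 10, 12, 16, 16, 17, 18]
Mean = 103/10
Median = 11
Freq: {12: 1, 2: 2, 17: 1, 9: 1, 10: 1, 16: 2, 18: 1, 1: 1}
Mode: [2, 16]

Mean=103/10, Median=11, Mode=[2, 16]


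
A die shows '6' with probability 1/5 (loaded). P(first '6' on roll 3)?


Geometric: P(X=3) = (1-p)^(k-1)×p = (4/5)^2×1/5 = 16/125

P(X=3) = 16/125 ≈ 12.80%


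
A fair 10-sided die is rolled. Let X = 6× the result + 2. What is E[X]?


E[die] = (1+10)/2 = 11/2
E[X] = 6×11/2 + 2 = 35

E[X] = 35


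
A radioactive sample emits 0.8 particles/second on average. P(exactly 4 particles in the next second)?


Poisson(λ=0.8): P(X=4) = e^(-λ)×λ^k/k!
= e^(-0.8) × 0.8^4 / 4!
≈ 0.4493289641 × 0.4096 / 24 ≈ 0.007669

P(X=4) ≈ 0.007669 ≈ 0.77%


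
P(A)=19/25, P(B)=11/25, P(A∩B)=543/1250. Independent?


P(A)×P(B) = 209/625
P(A∩B) = 543/1250
Not equal → NOT independent

No, not independent


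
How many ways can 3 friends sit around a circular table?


Circular arrangements of 3 distinct objects: fix one position to break rotational symmetry.
(n-1)! = 2! = 2

2


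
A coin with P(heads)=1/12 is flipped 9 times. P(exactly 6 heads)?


Binomial: P(X=6) = C(9,6)×p^6×(1-p)^3
= 84 × 1/2985984 × 1331/1728 = 9317/429981696

P(X=6) = 9317/429981696 ≈ 0.00%


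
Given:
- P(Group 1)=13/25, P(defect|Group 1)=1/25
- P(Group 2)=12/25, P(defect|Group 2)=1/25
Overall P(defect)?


P(B) = Σ P(B|Aᵢ)×P(Aᵢ)
  1/25×13/25 = 13/625
  1/25×12/25 = 12/625
Sum = 1/25

P(defect) = 1/25 ≈ 4.00%


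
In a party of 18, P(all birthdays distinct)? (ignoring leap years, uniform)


P(all different) = Π(365-i)/365 for i=0..17
= (365/365)×(364/365)×...×(348/365)
= 0.653089

P ≈ 0.6531 ≈ 65.31%


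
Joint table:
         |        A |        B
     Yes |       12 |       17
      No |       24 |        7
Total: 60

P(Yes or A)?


P(Yes∨A) = P(Yes) + P(A) - P(Yes∧A)
= (29 + 36 - 12)/60 = 53/60

P = 53/60 ≈ 88.33%


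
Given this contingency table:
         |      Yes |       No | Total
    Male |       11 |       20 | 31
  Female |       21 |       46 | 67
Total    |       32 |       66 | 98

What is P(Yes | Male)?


P(Yes | Male) = 11/(11+20) = 11/31

P(Yes|Male) = 11/31 ≈ 35.48%


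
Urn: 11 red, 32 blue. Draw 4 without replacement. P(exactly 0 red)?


Hypergeometric: C(11,0)×C(32,4)/C(43,4)
= 1×35960/123410 = 3596/12341

P(X=0) = 3596/12341 ≈ 29.14%


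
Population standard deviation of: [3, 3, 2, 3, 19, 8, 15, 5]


Mean = 58/8 = 29/4
  (3-29/4)²=289/16
  (3-29/4)²=289/16
  (2-29/4)²=441/16
  (3-29/4)²=289/16
  (19-29/4)²=2209/16
  (8-29/4)²=9/16
  (15-29/4)²=961/16
  (5-29/4)²=81/16
Σ(x-μ)² = 571/2
σ² = (571/2)/8 = 571/16

σ = √(571/16) ≈ 5.9739


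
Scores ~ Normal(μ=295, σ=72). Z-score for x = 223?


z = (x - μ)/σ = (223 - 295)/72 = -1.0

z = -1.0


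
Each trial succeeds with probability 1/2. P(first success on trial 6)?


Geometric: P(X=6) = (1-p)^(k-1)×p = (1/2)^5×1/2 = 1/64

P(X=6) = 1/64 ≈ 1.56%


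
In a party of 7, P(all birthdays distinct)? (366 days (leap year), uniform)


P(all different) = Π(366-i)/366 for i=0..6
= (366/366)×(365/366)×...×(360/366)
= 0.943914

P ≈ 0.9439 ≈ 94.39%


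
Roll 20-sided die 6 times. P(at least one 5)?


P(no 5)^6 = (19/20)^6 = 47045881/64000000
P(≥1) = 1 - 47045881/64000000 = 16954119/64000000

P = 16954119/64000000 ≈ 26.49%


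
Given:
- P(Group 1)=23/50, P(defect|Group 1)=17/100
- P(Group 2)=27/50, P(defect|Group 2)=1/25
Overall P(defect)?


P(B) = Σ P(B|Aᵢ)×P(Aᵢ)
  17/100×23/50 = 391/5000
  1/25×27/50 = 27/1250
Sum = 499/5000

P(defect) = 499/5000 ≈ 9.98%


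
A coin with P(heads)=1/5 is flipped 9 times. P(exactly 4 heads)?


Binomial: P(X=4) = C(9,4)×p^4×(1-p)^5
= 126 × 1/625 × 1024/3125 = 129024/1953125

P(X=4) = 129024/1953125 ≈ 6.61%


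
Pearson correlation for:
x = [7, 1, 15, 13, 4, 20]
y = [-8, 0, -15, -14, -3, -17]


n=6, Σx=60, Σy=-57, Σxy=-815, Σx²=860, Σy²=783
r = (6×(-815) - 60×(-57))/√((6×860 - 60²)(6×783 - (-57)²))
= -1470/√(1560×1449) = -1470/√2260440 ≈ -1470/1503.4760 ≈ -0.9777

r ≈ -0.9777


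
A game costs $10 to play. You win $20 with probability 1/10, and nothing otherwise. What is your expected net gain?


E[gain] = (20-10)×1/10 + (-10)×9/10
= 1 - 9 = -8

Expected net gain = $-8 ≈ $-8.00


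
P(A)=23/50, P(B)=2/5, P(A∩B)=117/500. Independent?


P(A)×P(B) = 23/125
P(A∩B) = 117/500
Not equal → NOT independent

No, not independent


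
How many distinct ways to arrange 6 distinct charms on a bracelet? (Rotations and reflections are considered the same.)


Free circular arrangements: rotations and reflections both identified.
(n-1)!/2 = 5!/2 = 120/2 = 60

60


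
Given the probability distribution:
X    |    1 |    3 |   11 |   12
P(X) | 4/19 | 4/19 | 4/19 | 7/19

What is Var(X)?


E[X] = 144/19
E[X²] = 1532/19
Var(X) = E[X²] - (E[X])² = 1532/19 - 20736/361 = 8372/361

Var(X) = 8372/361 ≈ 23.1911


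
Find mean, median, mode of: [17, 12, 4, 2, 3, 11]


Sorted: [2, 3, 4, 11, 12, 17]
Mean = 49/6
Median = 15/2
Freq: {17: 1, 12: 1, 4: 1, 2: 1, 3: 1, 11: 1}
Mode: No mode

Mean=49/6, Median=15/2, Mode=No mode


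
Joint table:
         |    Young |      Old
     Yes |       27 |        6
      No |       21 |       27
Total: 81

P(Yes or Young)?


P(Yes∨Young) = P(Yes) + P(Young) - P(Yes∧Young)
= (33 + 48 - 27)/81 = 54/81 = 2/3

P = 2/3 ≈ 66.67%


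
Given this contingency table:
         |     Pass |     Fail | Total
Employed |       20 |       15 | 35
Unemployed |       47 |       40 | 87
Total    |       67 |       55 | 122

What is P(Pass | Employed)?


P(Pass | Employed) = 20/(20+15) = 20/35 = 4/7

P(Pass|Employed) = 4/7 ≈ 57.14%
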